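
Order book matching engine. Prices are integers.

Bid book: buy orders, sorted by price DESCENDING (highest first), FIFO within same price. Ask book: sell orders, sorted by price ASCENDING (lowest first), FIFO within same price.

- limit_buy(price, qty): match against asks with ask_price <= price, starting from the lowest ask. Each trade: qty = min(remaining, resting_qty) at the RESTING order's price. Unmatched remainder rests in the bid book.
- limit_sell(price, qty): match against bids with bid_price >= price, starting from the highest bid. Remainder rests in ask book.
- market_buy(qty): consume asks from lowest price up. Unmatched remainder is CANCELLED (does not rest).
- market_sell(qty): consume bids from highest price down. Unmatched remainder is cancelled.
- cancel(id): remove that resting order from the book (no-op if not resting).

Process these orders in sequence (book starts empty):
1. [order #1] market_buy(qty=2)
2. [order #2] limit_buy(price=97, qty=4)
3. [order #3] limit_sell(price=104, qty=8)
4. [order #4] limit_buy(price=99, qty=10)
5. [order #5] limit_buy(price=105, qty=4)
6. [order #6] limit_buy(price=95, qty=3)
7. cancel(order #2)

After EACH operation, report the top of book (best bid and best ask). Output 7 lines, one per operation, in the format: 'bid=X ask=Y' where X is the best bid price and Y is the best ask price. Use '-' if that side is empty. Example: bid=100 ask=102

After op 1 [order #1] market_buy(qty=2): fills=none; bids=[-] asks=[-]
After op 2 [order #2] limit_buy(price=97, qty=4): fills=none; bids=[#2:4@97] asks=[-]
After op 3 [order #3] limit_sell(price=104, qty=8): fills=none; bids=[#2:4@97] asks=[#3:8@104]
After op 4 [order #4] limit_buy(price=99, qty=10): fills=none; bids=[#4:10@99 #2:4@97] asks=[#3:8@104]
After op 5 [order #5] limit_buy(price=105, qty=4): fills=#5x#3:4@104; bids=[#4:10@99 #2:4@97] asks=[#3:4@104]
After op 6 [order #6] limit_buy(price=95, qty=3): fills=none; bids=[#4:10@99 #2:4@97 #6:3@95] asks=[#3:4@104]
After op 7 cancel(order #2): fills=none; bids=[#4:10@99 #6:3@95] asks=[#3:4@104]

Answer: bid=- ask=-
bid=97 ask=-
bid=97 ask=104
bid=99 ask=104
bid=99 ask=104
bid=99 ask=104
bid=99 ask=104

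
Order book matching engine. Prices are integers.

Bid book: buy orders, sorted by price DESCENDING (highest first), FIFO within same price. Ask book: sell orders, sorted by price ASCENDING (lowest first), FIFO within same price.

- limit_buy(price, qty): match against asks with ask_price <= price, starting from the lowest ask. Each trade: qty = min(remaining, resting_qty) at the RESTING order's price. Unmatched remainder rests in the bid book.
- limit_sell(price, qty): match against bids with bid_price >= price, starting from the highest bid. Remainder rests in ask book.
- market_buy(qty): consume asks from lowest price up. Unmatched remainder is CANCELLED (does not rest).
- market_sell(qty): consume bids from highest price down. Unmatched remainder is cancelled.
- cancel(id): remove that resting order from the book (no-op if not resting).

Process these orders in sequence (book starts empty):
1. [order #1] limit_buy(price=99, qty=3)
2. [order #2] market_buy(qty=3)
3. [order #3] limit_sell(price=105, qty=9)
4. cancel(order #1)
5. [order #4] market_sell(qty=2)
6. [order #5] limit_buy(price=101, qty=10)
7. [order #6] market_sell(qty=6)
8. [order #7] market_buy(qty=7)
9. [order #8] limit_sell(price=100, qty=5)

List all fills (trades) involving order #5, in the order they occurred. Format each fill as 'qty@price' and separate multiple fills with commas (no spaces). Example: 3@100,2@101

Answer: 6@101,4@101

Derivation:
After op 1 [order #1] limit_buy(price=99, qty=3): fills=none; bids=[#1:3@99] asks=[-]
After op 2 [order #2] market_buy(qty=3): fills=none; bids=[#1:3@99] asks=[-]
After op 3 [order #3] limit_sell(price=105, qty=9): fills=none; bids=[#1:3@99] asks=[#3:9@105]
After op 4 cancel(order #1): fills=none; bids=[-] asks=[#3:9@105]
After op 5 [order #4] market_sell(qty=2): fills=none; bids=[-] asks=[#3:9@105]
After op 6 [order #5] limit_buy(price=101, qty=10): fills=none; bids=[#5:10@101] asks=[#3:9@105]
After op 7 [order #6] market_sell(qty=6): fills=#5x#6:6@101; bids=[#5:4@101] asks=[#3:9@105]
After op 8 [order #7] market_buy(qty=7): fills=#7x#3:7@105; bids=[#5:4@101] asks=[#3:2@105]
After op 9 [order #8] limit_sell(price=100, qty=5): fills=#5x#8:4@101; bids=[-] asks=[#8:1@100 #3:2@105]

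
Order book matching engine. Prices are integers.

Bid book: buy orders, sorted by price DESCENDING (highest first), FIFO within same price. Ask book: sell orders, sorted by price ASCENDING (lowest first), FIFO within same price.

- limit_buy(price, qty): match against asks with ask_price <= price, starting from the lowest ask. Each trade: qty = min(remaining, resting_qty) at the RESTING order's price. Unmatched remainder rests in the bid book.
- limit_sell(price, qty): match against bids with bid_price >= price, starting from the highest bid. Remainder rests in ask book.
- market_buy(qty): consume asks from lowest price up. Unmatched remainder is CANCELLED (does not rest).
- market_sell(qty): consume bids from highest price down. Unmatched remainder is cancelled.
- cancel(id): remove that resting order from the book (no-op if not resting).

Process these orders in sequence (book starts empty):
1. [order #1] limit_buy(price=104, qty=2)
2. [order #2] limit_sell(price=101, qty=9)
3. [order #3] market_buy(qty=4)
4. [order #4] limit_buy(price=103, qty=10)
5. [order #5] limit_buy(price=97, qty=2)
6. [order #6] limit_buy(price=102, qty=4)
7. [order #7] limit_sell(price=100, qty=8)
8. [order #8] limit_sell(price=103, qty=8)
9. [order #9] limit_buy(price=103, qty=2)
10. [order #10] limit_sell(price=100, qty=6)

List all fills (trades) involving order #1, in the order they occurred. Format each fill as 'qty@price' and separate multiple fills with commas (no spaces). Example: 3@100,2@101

After op 1 [order #1] limit_buy(price=104, qty=2): fills=none; bids=[#1:2@104] asks=[-]
After op 2 [order #2] limit_sell(price=101, qty=9): fills=#1x#2:2@104; bids=[-] asks=[#2:7@101]
After op 3 [order #3] market_buy(qty=4): fills=#3x#2:4@101; bids=[-] asks=[#2:3@101]
After op 4 [order #4] limit_buy(price=103, qty=10): fills=#4x#2:3@101; bids=[#4:7@103] asks=[-]
After op 5 [order #5] limit_buy(price=97, qty=2): fills=none; bids=[#4:7@103 #5:2@97] asks=[-]
After op 6 [order #6] limit_buy(price=102, qty=4): fills=none; bids=[#4:7@103 #6:4@102 #5:2@97] asks=[-]
After op 7 [order #7] limit_sell(price=100, qty=8): fills=#4x#7:7@103 #6x#7:1@102; bids=[#6:3@102 #5:2@97] asks=[-]
After op 8 [order #8] limit_sell(price=103, qty=8): fills=none; bids=[#6:3@102 #5:2@97] asks=[#8:8@103]
After op 9 [order #9] limit_buy(price=103, qty=2): fills=#9x#8:2@103; bids=[#6:3@102 #5:2@97] asks=[#8:6@103]
After op 10 [order #10] limit_sell(price=100, qty=6): fills=#6x#10:3@102; bids=[#5:2@97] asks=[#10:3@100 #8:6@103]

Answer: 2@104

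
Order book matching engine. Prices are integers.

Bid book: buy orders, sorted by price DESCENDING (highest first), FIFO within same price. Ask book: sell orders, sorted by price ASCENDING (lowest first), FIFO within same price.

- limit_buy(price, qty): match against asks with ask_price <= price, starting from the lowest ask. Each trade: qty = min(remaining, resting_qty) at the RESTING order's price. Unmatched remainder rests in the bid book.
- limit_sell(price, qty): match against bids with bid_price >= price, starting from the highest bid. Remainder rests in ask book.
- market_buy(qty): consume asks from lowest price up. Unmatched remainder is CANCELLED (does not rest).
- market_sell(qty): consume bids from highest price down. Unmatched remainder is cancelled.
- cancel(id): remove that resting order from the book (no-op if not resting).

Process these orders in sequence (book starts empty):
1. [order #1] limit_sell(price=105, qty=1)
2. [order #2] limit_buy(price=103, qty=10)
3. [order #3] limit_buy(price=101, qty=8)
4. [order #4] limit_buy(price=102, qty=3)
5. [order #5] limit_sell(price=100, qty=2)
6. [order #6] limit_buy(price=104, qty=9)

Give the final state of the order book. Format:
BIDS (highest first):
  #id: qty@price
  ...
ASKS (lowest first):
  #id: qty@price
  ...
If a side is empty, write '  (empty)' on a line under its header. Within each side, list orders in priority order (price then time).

Answer: BIDS (highest first):
  #6: 9@104
  #2: 8@103
  #4: 3@102
  #3: 8@101
ASKS (lowest first):
  #1: 1@105

Derivation:
After op 1 [order #1] limit_sell(price=105, qty=1): fills=none; bids=[-] asks=[#1:1@105]
After op 2 [order #2] limit_buy(price=103, qty=10): fills=none; bids=[#2:10@103] asks=[#1:1@105]
After op 3 [order #3] limit_buy(price=101, qty=8): fills=none; bids=[#2:10@103 #3:8@101] asks=[#1:1@105]
After op 4 [order #4] limit_buy(price=102, qty=3): fills=none; bids=[#2:10@103 #4:3@102 #3:8@101] asks=[#1:1@105]
After op 5 [order #5] limit_sell(price=100, qty=2): fills=#2x#5:2@103; bids=[#2:8@103 #4:3@102 #3:8@101] asks=[#1:1@105]
After op 6 [order #6] limit_buy(price=104, qty=9): fills=none; bids=[#6:9@104 #2:8@103 #4:3@102 #3:8@101] asks=[#1:1@105]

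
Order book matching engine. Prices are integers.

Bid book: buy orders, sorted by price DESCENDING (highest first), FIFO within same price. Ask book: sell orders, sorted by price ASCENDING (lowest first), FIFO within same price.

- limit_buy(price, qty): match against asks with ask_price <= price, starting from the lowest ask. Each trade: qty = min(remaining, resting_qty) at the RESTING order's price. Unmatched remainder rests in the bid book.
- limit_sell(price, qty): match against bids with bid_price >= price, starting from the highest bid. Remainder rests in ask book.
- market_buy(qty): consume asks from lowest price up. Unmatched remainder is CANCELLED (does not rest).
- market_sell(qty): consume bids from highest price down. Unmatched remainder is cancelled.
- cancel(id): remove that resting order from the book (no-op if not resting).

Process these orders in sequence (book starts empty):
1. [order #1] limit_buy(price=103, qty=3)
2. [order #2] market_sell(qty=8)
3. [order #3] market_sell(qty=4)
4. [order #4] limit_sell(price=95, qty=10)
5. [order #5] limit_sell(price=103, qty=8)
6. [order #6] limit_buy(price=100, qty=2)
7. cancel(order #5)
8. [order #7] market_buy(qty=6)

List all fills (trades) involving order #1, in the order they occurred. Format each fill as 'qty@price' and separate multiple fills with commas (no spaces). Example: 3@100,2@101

Answer: 3@103

Derivation:
After op 1 [order #1] limit_buy(price=103, qty=3): fills=none; bids=[#1:3@103] asks=[-]
After op 2 [order #2] market_sell(qty=8): fills=#1x#2:3@103; bids=[-] asks=[-]
After op 3 [order #3] market_sell(qty=4): fills=none; bids=[-] asks=[-]
After op 4 [order #4] limit_sell(price=95, qty=10): fills=none; bids=[-] asks=[#4:10@95]
After op 5 [order #5] limit_sell(price=103, qty=8): fills=none; bids=[-] asks=[#4:10@95 #5:8@103]
After op 6 [order #6] limit_buy(price=100, qty=2): fills=#6x#4:2@95; bids=[-] asks=[#4:8@95 #5:8@103]
After op 7 cancel(order #5): fills=none; bids=[-] asks=[#4:8@95]
After op 8 [order #7] market_buy(qty=6): fills=#7x#4:6@95; bids=[-] asks=[#4:2@95]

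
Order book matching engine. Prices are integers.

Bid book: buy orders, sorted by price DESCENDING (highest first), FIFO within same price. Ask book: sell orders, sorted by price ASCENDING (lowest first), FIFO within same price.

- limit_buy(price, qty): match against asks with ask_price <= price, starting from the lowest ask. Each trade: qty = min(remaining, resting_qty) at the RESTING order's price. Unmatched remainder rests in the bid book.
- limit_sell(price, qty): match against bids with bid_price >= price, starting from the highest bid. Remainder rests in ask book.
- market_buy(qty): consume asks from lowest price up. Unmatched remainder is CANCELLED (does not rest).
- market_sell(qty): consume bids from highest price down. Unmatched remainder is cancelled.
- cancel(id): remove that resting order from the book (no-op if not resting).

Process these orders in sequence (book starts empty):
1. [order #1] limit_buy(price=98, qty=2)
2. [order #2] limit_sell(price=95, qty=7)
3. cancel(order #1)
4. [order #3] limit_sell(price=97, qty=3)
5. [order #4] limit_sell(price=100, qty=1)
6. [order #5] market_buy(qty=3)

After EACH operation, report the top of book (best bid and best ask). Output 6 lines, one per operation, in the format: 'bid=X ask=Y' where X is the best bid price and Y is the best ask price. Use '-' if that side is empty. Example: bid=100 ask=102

Answer: bid=98 ask=-
bid=- ask=95
bid=- ask=95
bid=- ask=95
bid=- ask=95
bid=- ask=95

Derivation:
After op 1 [order #1] limit_buy(price=98, qty=2): fills=none; bids=[#1:2@98] asks=[-]
After op 2 [order #2] limit_sell(price=95, qty=7): fills=#1x#2:2@98; bids=[-] asks=[#2:5@95]
After op 3 cancel(order #1): fills=none; bids=[-] asks=[#2:5@95]
After op 4 [order #3] limit_sell(price=97, qty=3): fills=none; bids=[-] asks=[#2:5@95 #3:3@97]
After op 5 [order #4] limit_sell(price=100, qty=1): fills=none; bids=[-] asks=[#2:5@95 #3:3@97 #4:1@100]
After op 6 [order #5] market_buy(qty=3): fills=#5x#2:3@95; bids=[-] asks=[#2:2@95 #3:3@97 #4:1@100]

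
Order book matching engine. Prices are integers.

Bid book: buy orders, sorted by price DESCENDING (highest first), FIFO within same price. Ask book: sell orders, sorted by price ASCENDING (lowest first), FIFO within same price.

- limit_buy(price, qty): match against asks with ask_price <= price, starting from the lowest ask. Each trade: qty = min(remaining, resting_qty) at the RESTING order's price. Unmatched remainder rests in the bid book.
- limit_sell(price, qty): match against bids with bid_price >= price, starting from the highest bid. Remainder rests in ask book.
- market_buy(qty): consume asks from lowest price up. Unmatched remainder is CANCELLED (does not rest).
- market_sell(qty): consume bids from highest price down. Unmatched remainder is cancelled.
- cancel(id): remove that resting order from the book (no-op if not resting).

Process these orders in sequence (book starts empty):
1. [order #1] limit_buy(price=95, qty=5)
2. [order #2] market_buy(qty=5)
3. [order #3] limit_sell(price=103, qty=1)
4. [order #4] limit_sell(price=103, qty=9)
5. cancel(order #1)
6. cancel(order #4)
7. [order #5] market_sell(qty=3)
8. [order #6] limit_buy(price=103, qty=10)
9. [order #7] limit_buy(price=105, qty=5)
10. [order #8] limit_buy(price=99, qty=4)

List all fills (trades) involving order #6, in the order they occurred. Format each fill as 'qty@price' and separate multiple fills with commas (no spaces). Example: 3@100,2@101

Answer: 1@103

Derivation:
After op 1 [order #1] limit_buy(price=95, qty=5): fills=none; bids=[#1:5@95] asks=[-]
After op 2 [order #2] market_buy(qty=5): fills=none; bids=[#1:5@95] asks=[-]
After op 3 [order #3] limit_sell(price=103, qty=1): fills=none; bids=[#1:5@95] asks=[#3:1@103]
After op 4 [order #4] limit_sell(price=103, qty=9): fills=none; bids=[#1:5@95] asks=[#3:1@103 #4:9@103]
After op 5 cancel(order #1): fills=none; bids=[-] asks=[#3:1@103 #4:9@103]
After op 6 cancel(order #4): fills=none; bids=[-] asks=[#3:1@103]
After op 7 [order #5] market_sell(qty=3): fills=none; bids=[-] asks=[#3:1@103]
After op 8 [order #6] limit_buy(price=103, qty=10): fills=#6x#3:1@103; bids=[#6:9@103] asks=[-]
After op 9 [order #7] limit_buy(price=105, qty=5): fills=none; bids=[#7:5@105 #6:9@103] asks=[-]
After op 10 [order #8] limit_buy(price=99, qty=4): fills=none; bids=[#7:5@105 #6:9@103 #8:4@99] asks=[-]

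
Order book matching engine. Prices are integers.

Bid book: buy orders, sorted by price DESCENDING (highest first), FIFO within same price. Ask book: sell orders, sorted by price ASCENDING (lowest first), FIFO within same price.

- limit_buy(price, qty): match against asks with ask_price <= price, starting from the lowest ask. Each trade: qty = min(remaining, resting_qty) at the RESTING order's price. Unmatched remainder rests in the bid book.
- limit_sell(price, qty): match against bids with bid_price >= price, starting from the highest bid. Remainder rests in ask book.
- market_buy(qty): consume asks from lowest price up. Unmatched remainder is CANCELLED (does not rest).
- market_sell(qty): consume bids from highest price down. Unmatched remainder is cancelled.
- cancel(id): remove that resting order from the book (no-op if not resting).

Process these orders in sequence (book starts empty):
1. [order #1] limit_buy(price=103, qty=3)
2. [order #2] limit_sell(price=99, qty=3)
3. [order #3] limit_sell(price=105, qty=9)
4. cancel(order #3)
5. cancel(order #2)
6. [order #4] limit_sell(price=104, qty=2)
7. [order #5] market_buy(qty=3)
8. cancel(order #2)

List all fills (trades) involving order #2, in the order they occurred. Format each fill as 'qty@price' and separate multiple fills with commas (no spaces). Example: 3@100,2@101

After op 1 [order #1] limit_buy(price=103, qty=3): fills=none; bids=[#1:3@103] asks=[-]
After op 2 [order #2] limit_sell(price=99, qty=3): fills=#1x#2:3@103; bids=[-] asks=[-]
After op 3 [order #3] limit_sell(price=105, qty=9): fills=none; bids=[-] asks=[#3:9@105]
After op 4 cancel(order #3): fills=none; bids=[-] asks=[-]
After op 5 cancel(order #2): fills=none; bids=[-] asks=[-]
After op 6 [order #4] limit_sell(price=104, qty=2): fills=none; bids=[-] asks=[#4:2@104]
After op 7 [order #5] market_buy(qty=3): fills=#5x#4:2@104; bids=[-] asks=[-]
After op 8 cancel(order #2): fills=none; bids=[-] asks=[-]

Answer: 3@103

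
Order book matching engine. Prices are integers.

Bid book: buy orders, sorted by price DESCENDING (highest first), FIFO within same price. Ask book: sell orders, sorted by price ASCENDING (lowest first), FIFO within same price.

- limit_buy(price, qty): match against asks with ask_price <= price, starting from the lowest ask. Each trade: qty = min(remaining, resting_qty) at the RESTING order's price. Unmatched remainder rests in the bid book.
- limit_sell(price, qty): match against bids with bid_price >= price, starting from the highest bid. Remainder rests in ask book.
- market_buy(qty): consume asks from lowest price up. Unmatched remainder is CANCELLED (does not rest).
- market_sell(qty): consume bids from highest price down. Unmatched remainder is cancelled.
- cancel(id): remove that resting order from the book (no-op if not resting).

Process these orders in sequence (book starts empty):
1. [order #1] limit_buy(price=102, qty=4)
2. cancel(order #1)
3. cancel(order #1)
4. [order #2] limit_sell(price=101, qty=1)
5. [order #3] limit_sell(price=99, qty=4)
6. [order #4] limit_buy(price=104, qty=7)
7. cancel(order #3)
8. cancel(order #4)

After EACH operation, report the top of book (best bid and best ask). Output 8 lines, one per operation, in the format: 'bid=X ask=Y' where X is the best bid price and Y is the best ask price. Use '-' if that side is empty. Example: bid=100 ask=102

Answer: bid=102 ask=-
bid=- ask=-
bid=- ask=-
bid=- ask=101
bid=- ask=99
bid=104 ask=-
bid=104 ask=-
bid=- ask=-

Derivation:
After op 1 [order #1] limit_buy(price=102, qty=4): fills=none; bids=[#1:4@102] asks=[-]
After op 2 cancel(order #1): fills=none; bids=[-] asks=[-]
After op 3 cancel(order #1): fills=none; bids=[-] asks=[-]
After op 4 [order #2] limit_sell(price=101, qty=1): fills=none; bids=[-] asks=[#2:1@101]
After op 5 [order #3] limit_sell(price=99, qty=4): fills=none; bids=[-] asks=[#3:4@99 #2:1@101]
After op 6 [order #4] limit_buy(price=104, qty=7): fills=#4x#3:4@99 #4x#2:1@101; bids=[#4:2@104] asks=[-]
After op 7 cancel(order #3): fills=none; bids=[#4:2@104] asks=[-]
After op 8 cancel(order #4): fills=none; bids=[-] asks=[-]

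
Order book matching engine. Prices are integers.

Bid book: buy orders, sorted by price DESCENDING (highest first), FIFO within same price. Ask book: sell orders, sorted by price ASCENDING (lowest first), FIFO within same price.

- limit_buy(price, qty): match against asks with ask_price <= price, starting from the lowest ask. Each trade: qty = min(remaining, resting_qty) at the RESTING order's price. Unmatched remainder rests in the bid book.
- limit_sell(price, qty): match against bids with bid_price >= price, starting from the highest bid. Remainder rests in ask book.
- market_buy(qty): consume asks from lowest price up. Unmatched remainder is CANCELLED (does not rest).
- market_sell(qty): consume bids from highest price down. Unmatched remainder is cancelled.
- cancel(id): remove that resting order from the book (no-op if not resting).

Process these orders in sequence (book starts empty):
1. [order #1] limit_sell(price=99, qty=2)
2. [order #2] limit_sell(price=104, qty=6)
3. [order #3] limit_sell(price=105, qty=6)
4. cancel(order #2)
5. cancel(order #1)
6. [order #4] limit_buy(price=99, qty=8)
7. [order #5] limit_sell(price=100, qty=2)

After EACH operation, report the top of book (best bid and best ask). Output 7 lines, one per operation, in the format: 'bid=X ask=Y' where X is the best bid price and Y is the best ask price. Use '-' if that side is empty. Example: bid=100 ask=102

Answer: bid=- ask=99
bid=- ask=99
bid=- ask=99
bid=- ask=99
bid=- ask=105
bid=99 ask=105
bid=99 ask=100

Derivation:
After op 1 [order #1] limit_sell(price=99, qty=2): fills=none; bids=[-] asks=[#1:2@99]
After op 2 [order #2] limit_sell(price=104, qty=6): fills=none; bids=[-] asks=[#1:2@99 #2:6@104]
After op 3 [order #3] limit_sell(price=105, qty=6): fills=none; bids=[-] asks=[#1:2@99 #2:6@104 #3:6@105]
After op 4 cancel(order #2): fills=none; bids=[-] asks=[#1:2@99 #3:6@105]
After op 5 cancel(order #1): fills=none; bids=[-] asks=[#3:6@105]
After op 6 [order #4] limit_buy(price=99, qty=8): fills=none; bids=[#4:8@99] asks=[#3:6@105]
After op 7 [order #5] limit_sell(price=100, qty=2): fills=none; bids=[#4:8@99] asks=[#5:2@100 #3:6@105]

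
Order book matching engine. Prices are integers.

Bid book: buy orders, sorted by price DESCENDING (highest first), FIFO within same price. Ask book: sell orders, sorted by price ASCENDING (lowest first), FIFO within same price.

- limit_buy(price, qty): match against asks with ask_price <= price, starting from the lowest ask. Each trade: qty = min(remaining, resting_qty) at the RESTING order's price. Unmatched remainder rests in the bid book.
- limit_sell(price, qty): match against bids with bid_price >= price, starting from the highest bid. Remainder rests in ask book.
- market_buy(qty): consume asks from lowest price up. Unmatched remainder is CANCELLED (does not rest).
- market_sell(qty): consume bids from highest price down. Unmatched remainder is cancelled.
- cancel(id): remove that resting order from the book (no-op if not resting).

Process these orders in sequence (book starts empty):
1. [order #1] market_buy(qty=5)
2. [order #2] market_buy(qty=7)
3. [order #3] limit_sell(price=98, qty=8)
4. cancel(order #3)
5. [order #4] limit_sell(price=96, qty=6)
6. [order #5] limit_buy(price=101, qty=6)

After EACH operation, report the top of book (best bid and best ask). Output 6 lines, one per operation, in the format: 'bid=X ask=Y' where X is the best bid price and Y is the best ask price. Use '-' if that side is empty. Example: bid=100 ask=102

After op 1 [order #1] market_buy(qty=5): fills=none; bids=[-] asks=[-]
After op 2 [order #2] market_buy(qty=7): fills=none; bids=[-] asks=[-]
After op 3 [order #3] limit_sell(price=98, qty=8): fills=none; bids=[-] asks=[#3:8@98]
After op 4 cancel(order #3): fills=none; bids=[-] asks=[-]
After op 5 [order #4] limit_sell(price=96, qty=6): fills=none; bids=[-] asks=[#4:6@96]
After op 6 [order #5] limit_buy(price=101, qty=6): fills=#5x#4:6@96; bids=[-] asks=[-]

Answer: bid=- ask=-
bid=- ask=-
bid=- ask=98
bid=- ask=-
bid=- ask=96
bid=- ask=-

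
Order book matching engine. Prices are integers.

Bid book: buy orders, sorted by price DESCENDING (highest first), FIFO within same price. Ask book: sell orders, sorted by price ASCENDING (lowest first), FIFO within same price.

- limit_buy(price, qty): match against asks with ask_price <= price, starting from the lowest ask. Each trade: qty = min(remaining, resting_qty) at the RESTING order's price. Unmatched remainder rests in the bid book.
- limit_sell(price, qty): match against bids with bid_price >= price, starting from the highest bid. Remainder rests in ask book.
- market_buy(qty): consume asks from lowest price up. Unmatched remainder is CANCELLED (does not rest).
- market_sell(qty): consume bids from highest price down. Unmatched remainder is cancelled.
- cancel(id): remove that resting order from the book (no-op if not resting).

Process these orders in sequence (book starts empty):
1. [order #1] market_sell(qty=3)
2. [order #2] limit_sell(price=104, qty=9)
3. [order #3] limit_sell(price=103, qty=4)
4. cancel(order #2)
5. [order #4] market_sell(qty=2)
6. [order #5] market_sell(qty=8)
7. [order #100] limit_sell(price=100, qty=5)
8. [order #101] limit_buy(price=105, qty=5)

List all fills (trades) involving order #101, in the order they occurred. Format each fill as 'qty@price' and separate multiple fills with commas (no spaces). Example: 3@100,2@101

Answer: 5@100

Derivation:
After op 1 [order #1] market_sell(qty=3): fills=none; bids=[-] asks=[-]
After op 2 [order #2] limit_sell(price=104, qty=9): fills=none; bids=[-] asks=[#2:9@104]
After op 3 [order #3] limit_sell(price=103, qty=4): fills=none; bids=[-] asks=[#3:4@103 #2:9@104]
After op 4 cancel(order #2): fills=none; bids=[-] asks=[#3:4@103]
After op 5 [order #4] market_sell(qty=2): fills=none; bids=[-] asks=[#3:4@103]
After op 6 [order #5] market_sell(qty=8): fills=none; bids=[-] asks=[#3:4@103]
After op 7 [order #100] limit_sell(price=100, qty=5): fills=none; bids=[-] asks=[#100:5@100 #3:4@103]
After op 8 [order #101] limit_buy(price=105, qty=5): fills=#101x#100:5@100; bids=[-] asks=[#3:4@103]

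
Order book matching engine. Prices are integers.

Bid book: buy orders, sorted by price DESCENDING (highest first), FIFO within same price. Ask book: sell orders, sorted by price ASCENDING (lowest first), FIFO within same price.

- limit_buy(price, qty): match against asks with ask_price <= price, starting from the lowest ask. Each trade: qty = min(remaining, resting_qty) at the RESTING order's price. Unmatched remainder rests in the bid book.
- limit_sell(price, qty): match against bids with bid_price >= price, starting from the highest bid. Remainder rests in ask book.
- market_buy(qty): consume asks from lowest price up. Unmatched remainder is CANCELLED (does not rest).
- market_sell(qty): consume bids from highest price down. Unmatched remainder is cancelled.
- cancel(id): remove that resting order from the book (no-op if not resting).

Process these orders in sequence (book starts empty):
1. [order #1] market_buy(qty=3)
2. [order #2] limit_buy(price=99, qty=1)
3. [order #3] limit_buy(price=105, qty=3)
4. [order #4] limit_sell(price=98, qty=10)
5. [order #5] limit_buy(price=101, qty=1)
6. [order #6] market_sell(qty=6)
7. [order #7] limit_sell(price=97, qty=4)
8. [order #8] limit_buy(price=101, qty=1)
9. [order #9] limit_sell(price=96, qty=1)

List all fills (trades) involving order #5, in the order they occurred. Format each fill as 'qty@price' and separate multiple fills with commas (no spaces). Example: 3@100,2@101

After op 1 [order #1] market_buy(qty=3): fills=none; bids=[-] asks=[-]
After op 2 [order #2] limit_buy(price=99, qty=1): fills=none; bids=[#2:1@99] asks=[-]
After op 3 [order #3] limit_buy(price=105, qty=3): fills=none; bids=[#3:3@105 #2:1@99] asks=[-]
After op 4 [order #4] limit_sell(price=98, qty=10): fills=#3x#4:3@105 #2x#4:1@99; bids=[-] asks=[#4:6@98]
After op 5 [order #5] limit_buy(price=101, qty=1): fills=#5x#4:1@98; bids=[-] asks=[#4:5@98]
After op 6 [order #6] market_sell(qty=6): fills=none; bids=[-] asks=[#4:5@98]
After op 7 [order #7] limit_sell(price=97, qty=4): fills=none; bids=[-] asks=[#7:4@97 #4:5@98]
After op 8 [order #8] limit_buy(price=101, qty=1): fills=#8x#7:1@97; bids=[-] asks=[#7:3@97 #4:5@98]
After op 9 [order #9] limit_sell(price=96, qty=1): fills=none; bids=[-] asks=[#9:1@96 #7:3@97 #4:5@98]

Answer: 1@98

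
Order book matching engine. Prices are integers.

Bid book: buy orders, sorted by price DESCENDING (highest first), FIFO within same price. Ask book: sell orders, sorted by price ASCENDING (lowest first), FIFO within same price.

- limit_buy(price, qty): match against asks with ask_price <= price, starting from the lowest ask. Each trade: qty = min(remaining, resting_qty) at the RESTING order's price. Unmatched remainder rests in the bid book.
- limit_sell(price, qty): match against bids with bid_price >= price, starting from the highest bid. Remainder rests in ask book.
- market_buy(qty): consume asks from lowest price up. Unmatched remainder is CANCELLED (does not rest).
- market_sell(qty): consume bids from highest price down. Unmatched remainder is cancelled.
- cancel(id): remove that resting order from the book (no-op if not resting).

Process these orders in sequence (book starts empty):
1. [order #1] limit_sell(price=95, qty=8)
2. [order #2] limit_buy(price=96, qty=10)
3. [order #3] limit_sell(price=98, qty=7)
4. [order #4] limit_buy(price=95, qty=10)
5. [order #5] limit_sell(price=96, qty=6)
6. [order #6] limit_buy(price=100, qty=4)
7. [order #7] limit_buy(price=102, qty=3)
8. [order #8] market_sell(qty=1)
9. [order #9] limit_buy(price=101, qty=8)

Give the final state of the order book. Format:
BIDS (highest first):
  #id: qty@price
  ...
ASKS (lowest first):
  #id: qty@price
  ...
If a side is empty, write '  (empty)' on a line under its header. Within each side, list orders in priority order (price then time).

Answer: BIDS (highest first):
  #9: 4@101
  #4: 9@95
ASKS (lowest first):
  (empty)

Derivation:
After op 1 [order #1] limit_sell(price=95, qty=8): fills=none; bids=[-] asks=[#1:8@95]
After op 2 [order #2] limit_buy(price=96, qty=10): fills=#2x#1:8@95; bids=[#2:2@96] asks=[-]
After op 3 [order #3] limit_sell(price=98, qty=7): fills=none; bids=[#2:2@96] asks=[#3:7@98]
After op 4 [order #4] limit_buy(price=95, qty=10): fills=none; bids=[#2:2@96 #4:10@95] asks=[#3:7@98]
After op 5 [order #5] limit_sell(price=96, qty=6): fills=#2x#5:2@96; bids=[#4:10@95] asks=[#5:4@96 #3:7@98]
After op 6 [order #6] limit_buy(price=100, qty=4): fills=#6x#5:4@96; bids=[#4:10@95] asks=[#3:7@98]
After op 7 [order #7] limit_buy(price=102, qty=3): fills=#7x#3:3@98; bids=[#4:10@95] asks=[#3:4@98]
After op 8 [order #8] market_sell(qty=1): fills=#4x#8:1@95; bids=[#4:9@95] asks=[#3:4@98]
After op 9 [order #9] limit_buy(price=101, qty=8): fills=#9x#3:4@98; bids=[#9:4@101 #4:9@95] asks=[-]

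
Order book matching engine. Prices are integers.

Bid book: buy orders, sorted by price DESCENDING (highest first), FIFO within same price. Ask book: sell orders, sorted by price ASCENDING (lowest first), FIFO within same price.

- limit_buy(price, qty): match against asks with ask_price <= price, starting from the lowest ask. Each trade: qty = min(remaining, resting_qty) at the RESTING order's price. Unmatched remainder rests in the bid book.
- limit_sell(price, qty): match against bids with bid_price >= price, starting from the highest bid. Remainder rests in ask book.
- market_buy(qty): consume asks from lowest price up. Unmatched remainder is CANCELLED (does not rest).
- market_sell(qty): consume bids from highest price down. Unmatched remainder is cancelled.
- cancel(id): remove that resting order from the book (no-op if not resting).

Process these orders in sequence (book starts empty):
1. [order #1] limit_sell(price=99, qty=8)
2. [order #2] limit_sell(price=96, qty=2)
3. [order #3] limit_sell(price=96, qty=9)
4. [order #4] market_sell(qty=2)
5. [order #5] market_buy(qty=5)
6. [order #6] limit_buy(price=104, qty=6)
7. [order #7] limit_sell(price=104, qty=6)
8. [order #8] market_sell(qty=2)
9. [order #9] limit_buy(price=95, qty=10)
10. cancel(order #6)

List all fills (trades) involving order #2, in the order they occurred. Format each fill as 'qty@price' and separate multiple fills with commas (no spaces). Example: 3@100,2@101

After op 1 [order #1] limit_sell(price=99, qty=8): fills=none; bids=[-] asks=[#1:8@99]
After op 2 [order #2] limit_sell(price=96, qty=2): fills=none; bids=[-] asks=[#2:2@96 #1:8@99]
After op 3 [order #3] limit_sell(price=96, qty=9): fills=none; bids=[-] asks=[#2:2@96 #3:9@96 #1:8@99]
After op 4 [order #4] market_sell(qty=2): fills=none; bids=[-] asks=[#2:2@96 #3:9@96 #1:8@99]
After op 5 [order #5] market_buy(qty=5): fills=#5x#2:2@96 #5x#3:3@96; bids=[-] asks=[#3:6@96 #1:8@99]
After op 6 [order #6] limit_buy(price=104, qty=6): fills=#6x#3:6@96; bids=[-] asks=[#1:8@99]
After op 7 [order #7] limit_sell(price=104, qty=6): fills=none; bids=[-] asks=[#1:8@99 #7:6@104]
After op 8 [order #8] market_sell(qty=2): fills=none; bids=[-] asks=[#1:8@99 #7:6@104]
After op 9 [order #9] limit_buy(price=95, qty=10): fills=none; bids=[#9:10@95] asks=[#1:8@99 #7:6@104]
After op 10 cancel(order #6): fills=none; bids=[#9:10@95] asks=[#1:8@99 #7:6@104]

Answer: 2@96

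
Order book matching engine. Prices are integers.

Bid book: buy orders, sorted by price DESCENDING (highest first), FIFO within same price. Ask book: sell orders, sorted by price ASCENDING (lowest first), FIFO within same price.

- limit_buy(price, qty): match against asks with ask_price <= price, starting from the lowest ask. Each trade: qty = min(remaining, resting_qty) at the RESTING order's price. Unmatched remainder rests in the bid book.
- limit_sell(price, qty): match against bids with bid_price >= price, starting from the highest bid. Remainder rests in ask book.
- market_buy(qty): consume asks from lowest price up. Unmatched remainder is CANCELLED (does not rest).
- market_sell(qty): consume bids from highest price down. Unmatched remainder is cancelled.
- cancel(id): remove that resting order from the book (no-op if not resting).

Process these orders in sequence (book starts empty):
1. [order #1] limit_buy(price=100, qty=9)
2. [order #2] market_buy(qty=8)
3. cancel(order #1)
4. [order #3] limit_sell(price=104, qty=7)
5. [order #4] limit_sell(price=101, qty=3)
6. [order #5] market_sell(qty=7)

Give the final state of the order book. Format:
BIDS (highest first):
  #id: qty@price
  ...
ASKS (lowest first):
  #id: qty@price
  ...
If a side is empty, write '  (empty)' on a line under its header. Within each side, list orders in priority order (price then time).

After op 1 [order #1] limit_buy(price=100, qty=9): fills=none; bids=[#1:9@100] asks=[-]
After op 2 [order #2] market_buy(qty=8): fills=none; bids=[#1:9@100] asks=[-]
After op 3 cancel(order #1): fills=none; bids=[-] asks=[-]
After op 4 [order #3] limit_sell(price=104, qty=7): fills=none; bids=[-] asks=[#3:7@104]
After op 5 [order #4] limit_sell(price=101, qty=3): fills=none; bids=[-] asks=[#4:3@101 #3:7@104]
After op 6 [order #5] market_sell(qty=7): fills=none; bids=[-] asks=[#4:3@101 #3:7@104]

Answer: BIDS (highest first):
  (empty)
ASKS (lowest first):
  #4: 3@101
  #3: 7@104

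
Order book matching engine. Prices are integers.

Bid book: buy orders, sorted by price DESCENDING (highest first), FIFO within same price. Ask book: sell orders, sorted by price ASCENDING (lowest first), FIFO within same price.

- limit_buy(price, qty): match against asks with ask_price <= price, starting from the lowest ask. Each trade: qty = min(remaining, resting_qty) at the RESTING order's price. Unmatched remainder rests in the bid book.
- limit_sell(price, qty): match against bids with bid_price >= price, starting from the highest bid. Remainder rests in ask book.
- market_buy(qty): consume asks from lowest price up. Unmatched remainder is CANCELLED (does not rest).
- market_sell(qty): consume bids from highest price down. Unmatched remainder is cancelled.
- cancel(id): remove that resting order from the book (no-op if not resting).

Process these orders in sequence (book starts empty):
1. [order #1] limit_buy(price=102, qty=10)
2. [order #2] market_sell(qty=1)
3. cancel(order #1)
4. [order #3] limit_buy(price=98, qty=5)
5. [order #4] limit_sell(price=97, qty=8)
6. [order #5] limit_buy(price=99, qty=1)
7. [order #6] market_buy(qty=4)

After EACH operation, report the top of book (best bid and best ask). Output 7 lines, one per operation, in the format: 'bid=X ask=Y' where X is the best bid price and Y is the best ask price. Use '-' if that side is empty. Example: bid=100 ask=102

Answer: bid=102 ask=-
bid=102 ask=-
bid=- ask=-
bid=98 ask=-
bid=- ask=97
bid=- ask=97
bid=- ask=-

Derivation:
After op 1 [order #1] limit_buy(price=102, qty=10): fills=none; bids=[#1:10@102] asks=[-]
After op 2 [order #2] market_sell(qty=1): fills=#1x#2:1@102; bids=[#1:9@102] asks=[-]
After op 3 cancel(order #1): fills=none; bids=[-] asks=[-]
After op 4 [order #3] limit_buy(price=98, qty=5): fills=none; bids=[#3:5@98] asks=[-]
After op 5 [order #4] limit_sell(price=97, qty=8): fills=#3x#4:5@98; bids=[-] asks=[#4:3@97]
After op 6 [order #5] limit_buy(price=99, qty=1): fills=#5x#4:1@97; bids=[-] asks=[#4:2@97]
After op 7 [order #6] market_buy(qty=4): fills=#6x#4:2@97; bids=[-] asks=[-]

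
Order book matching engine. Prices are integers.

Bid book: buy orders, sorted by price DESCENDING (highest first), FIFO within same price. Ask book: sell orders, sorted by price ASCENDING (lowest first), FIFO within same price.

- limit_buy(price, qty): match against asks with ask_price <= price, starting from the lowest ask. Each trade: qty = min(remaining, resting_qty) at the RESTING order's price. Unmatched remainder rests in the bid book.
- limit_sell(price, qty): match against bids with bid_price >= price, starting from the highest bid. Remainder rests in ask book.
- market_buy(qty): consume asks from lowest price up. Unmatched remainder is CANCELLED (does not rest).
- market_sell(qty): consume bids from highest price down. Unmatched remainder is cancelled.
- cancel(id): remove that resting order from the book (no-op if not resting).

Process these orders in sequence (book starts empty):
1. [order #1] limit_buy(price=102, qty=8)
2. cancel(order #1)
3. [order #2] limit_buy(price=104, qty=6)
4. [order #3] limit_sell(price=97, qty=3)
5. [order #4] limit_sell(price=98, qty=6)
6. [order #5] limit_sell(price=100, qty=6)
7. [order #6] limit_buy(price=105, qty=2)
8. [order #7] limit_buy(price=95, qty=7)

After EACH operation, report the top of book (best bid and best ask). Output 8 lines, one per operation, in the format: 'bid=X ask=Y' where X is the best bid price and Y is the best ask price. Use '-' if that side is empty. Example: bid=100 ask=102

After op 1 [order #1] limit_buy(price=102, qty=8): fills=none; bids=[#1:8@102] asks=[-]
After op 2 cancel(order #1): fills=none; bids=[-] asks=[-]
After op 3 [order #2] limit_buy(price=104, qty=6): fills=none; bids=[#2:6@104] asks=[-]
After op 4 [order #3] limit_sell(price=97, qty=3): fills=#2x#3:3@104; bids=[#2:3@104] asks=[-]
After op 5 [order #4] limit_sell(price=98, qty=6): fills=#2x#4:3@104; bids=[-] asks=[#4:3@98]
After op 6 [order #5] limit_sell(price=100, qty=6): fills=none; bids=[-] asks=[#4:3@98 #5:6@100]
After op 7 [order #6] limit_buy(price=105, qty=2): fills=#6x#4:2@98; bids=[-] asks=[#4:1@98 #5:6@100]
After op 8 [order #7] limit_buy(price=95, qty=7): fills=none; bids=[#7:7@95] asks=[#4:1@98 #5:6@100]

Answer: bid=102 ask=-
bid=- ask=-
bid=104 ask=-
bid=104 ask=-
bid=- ask=98
bid=- ask=98
bid=- ask=98
bid=95 ask=98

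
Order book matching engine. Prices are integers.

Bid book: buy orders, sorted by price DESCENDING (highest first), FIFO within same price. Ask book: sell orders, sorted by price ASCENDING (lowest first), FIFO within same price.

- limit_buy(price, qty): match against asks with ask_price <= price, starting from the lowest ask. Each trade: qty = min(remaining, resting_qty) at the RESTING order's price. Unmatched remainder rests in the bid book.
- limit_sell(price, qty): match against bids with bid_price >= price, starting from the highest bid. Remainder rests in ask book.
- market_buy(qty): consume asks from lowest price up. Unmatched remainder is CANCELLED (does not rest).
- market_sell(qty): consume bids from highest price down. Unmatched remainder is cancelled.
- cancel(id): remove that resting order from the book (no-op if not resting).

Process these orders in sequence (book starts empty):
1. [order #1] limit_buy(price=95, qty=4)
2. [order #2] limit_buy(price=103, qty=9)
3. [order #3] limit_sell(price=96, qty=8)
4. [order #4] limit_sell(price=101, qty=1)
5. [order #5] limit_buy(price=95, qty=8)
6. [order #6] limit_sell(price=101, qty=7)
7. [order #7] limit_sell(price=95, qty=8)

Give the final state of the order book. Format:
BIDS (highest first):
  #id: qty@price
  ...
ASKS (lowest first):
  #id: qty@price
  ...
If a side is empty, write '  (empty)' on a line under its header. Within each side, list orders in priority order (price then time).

After op 1 [order #1] limit_buy(price=95, qty=4): fills=none; bids=[#1:4@95] asks=[-]
After op 2 [order #2] limit_buy(price=103, qty=9): fills=none; bids=[#2:9@103 #1:4@95] asks=[-]
After op 3 [order #3] limit_sell(price=96, qty=8): fills=#2x#3:8@103; bids=[#2:1@103 #1:4@95] asks=[-]
After op 4 [order #4] limit_sell(price=101, qty=1): fills=#2x#4:1@103; bids=[#1:4@95] asks=[-]
After op 5 [order #5] limit_buy(price=95, qty=8): fills=none; bids=[#1:4@95 #5:8@95] asks=[-]
After op 6 [order #6] limit_sell(price=101, qty=7): fills=none; bids=[#1:4@95 #5:8@95] asks=[#6:7@101]
After op 7 [order #7] limit_sell(price=95, qty=8): fills=#1x#7:4@95 #5x#7:4@95; bids=[#5:4@95] asks=[#6:7@101]

Answer: BIDS (highest first):
  #5: 4@95
ASKS (lowest first):
  #6: 7@101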